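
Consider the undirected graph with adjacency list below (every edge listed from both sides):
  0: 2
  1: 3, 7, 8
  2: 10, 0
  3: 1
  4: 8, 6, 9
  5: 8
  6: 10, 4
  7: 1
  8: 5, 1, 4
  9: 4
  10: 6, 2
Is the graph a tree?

|V| = 11, |E| = 10.
It is connected with exactly 10 edges, hence acyclic — it is a tree.

Yes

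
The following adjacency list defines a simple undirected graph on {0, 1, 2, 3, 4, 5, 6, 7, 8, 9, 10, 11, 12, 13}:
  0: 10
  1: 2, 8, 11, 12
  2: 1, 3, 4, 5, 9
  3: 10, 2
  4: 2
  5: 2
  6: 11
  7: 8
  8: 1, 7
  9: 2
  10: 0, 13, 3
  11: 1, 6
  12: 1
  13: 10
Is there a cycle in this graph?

The graph has 14 vertices, 13 edges, and 1 connected component.
Since 13 = 14 - 1, the graph is a forest and contains no cycle.

No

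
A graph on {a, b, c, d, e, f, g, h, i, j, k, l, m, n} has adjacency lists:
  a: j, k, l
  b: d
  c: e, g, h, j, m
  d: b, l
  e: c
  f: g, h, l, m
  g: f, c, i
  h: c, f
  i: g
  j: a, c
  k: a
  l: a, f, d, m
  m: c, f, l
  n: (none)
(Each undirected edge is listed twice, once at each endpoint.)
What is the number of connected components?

Component: {n}
Component: {a, b, c, d, e, f, g, h, i, j, k, l, m}

2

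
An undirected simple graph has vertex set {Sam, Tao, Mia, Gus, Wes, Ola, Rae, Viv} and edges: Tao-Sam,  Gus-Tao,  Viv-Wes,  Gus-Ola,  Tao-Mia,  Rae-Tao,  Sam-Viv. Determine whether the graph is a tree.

Yes

|V| = 8, |E| = 7.
Connected and |E| = |V| - 1, which characterizes a tree.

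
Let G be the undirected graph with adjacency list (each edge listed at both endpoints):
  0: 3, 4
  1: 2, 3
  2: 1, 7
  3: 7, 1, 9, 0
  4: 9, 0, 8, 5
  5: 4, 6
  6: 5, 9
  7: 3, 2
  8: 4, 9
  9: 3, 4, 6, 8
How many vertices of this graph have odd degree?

Degrees: 0:2, 1:2, 2:2, 3:4, 4:4, 5:2, 6:2, 7:2, 8:2, 9:4
Odd-degree vertices: none.

0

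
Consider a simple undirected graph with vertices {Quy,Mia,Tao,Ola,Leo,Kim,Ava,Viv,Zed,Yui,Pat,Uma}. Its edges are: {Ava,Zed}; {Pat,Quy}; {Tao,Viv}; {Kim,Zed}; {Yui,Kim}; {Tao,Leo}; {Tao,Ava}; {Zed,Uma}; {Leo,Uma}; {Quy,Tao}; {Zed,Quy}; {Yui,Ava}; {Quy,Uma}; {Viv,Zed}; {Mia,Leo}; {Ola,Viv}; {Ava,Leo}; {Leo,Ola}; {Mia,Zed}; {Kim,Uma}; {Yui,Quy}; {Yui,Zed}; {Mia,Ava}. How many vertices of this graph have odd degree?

8

Degrees: Quy:5, Mia:3, Tao:4, Ola:2, Leo:5, Kim:3, Ava:5, Viv:3, Zed:7, Yui:4, Pat:1, Uma:4
Odd-degree vertices: Quy, Mia, Leo, Kim, Ava, Viv, Zed, Pat.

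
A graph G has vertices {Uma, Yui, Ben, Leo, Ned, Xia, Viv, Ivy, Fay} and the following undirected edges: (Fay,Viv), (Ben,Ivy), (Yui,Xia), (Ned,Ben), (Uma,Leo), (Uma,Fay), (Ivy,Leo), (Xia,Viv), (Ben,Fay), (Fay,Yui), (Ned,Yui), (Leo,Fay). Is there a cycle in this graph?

The graph has 9 vertices, 12 edges, and 1 connected component.
One cycle is Fay-Ben-Ned-Yui-Fay.

Yes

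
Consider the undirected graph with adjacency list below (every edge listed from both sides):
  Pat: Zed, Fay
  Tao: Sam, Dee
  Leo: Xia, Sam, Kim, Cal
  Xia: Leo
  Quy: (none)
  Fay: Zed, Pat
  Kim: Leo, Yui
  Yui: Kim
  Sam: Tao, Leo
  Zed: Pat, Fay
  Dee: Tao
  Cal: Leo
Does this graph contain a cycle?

Yes

|V| = 12, |E| = 10, number of components = 3.
Since 10 > 12 - 3, a cycle must exist; for instance Pat-Fay-Zed-Pat.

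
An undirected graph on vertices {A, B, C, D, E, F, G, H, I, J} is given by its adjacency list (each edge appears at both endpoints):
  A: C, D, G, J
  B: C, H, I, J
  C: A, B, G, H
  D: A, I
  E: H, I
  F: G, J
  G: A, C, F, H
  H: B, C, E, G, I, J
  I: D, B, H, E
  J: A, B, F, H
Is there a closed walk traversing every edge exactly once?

Yes

Degrees: A:4, B:4, C:4, D:2, E:2, F:2, G:4, H:6, I:4, J:4
Every vertex has even degree and the edges form a single connected piece, so an Eulerian circuit exists.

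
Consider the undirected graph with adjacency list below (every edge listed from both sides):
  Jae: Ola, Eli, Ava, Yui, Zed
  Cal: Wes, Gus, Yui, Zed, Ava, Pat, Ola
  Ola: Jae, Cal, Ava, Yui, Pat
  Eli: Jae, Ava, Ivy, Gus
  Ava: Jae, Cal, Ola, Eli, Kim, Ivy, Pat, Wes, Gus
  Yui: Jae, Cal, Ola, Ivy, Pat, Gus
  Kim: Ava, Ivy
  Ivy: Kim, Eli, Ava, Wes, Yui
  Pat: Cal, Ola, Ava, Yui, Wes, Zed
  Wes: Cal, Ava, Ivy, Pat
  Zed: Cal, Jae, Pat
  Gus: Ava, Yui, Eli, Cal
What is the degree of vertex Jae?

5

Neighbors of Jae: Ola, Eli, Ava, Yui, Zed.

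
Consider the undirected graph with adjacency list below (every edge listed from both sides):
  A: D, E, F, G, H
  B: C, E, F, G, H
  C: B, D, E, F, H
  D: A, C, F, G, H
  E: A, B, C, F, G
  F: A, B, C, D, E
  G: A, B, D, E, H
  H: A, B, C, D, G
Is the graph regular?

Degrees: A:5, B:5, C:5, D:5, E:5, F:5, G:5, H:5
Every vertex has degree 5, so the graph is 5-regular.

Yes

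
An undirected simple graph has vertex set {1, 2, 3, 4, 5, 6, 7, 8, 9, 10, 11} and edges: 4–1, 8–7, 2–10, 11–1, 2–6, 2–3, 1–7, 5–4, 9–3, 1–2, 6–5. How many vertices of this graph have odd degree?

Degrees: 1:4, 2:4, 3:2, 4:2, 5:2, 6:2, 7:2, 8:1, 9:1, 10:1, 11:1
Odd-degree vertices: 8, 9, 10, 11.

4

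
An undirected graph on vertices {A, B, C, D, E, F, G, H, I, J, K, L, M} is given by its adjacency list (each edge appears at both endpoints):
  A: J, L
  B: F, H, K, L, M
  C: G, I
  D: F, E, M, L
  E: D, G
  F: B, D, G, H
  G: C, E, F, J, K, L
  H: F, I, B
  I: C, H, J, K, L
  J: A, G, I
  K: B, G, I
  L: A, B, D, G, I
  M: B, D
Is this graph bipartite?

No

The cycle F-H-I-L-D-F has length 5, which is odd, so the graph is not bipartite.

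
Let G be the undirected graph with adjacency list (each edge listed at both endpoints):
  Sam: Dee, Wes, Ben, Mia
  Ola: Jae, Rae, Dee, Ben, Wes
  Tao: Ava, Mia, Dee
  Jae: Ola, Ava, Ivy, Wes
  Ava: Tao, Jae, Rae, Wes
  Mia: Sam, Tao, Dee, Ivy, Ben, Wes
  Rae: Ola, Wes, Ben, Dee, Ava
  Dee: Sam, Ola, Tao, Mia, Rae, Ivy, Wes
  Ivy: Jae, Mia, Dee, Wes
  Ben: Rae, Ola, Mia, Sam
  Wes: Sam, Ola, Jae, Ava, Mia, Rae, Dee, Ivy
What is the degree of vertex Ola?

5

Neighbors of Ola: Jae, Rae, Dee, Ben, Wes.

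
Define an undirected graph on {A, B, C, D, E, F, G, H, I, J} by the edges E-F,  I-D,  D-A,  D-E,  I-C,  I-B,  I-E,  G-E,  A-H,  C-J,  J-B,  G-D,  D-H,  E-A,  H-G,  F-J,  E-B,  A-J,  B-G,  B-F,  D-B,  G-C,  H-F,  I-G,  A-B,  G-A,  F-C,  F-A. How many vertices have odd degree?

Degrees: A:7, B:7, C:4, D:6, E:6, F:6, G:7, H:4, I:5, J:4
Odd-degree vertices: A, B, G, I.

4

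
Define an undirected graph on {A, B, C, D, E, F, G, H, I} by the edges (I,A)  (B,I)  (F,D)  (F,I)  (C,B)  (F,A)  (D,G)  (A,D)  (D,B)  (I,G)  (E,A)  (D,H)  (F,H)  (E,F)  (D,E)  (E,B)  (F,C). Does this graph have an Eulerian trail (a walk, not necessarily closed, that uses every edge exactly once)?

Degrees: A:4, B:4, C:2, D:6, E:4, F:6, G:2, H:2, I:4
Odd-degree vertices: none (0 total).
With 0 odd-degree vertices and all edges in one connected piece, an Eulerian trail exists.

Yes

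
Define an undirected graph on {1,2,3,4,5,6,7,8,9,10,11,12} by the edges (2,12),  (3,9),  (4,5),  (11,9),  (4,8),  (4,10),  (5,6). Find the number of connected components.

Component: {1}
Component: {7}
Component: {2, 12}
Component: {3, 9, 11}
Component: {4, 5, 6, 8, 10}

5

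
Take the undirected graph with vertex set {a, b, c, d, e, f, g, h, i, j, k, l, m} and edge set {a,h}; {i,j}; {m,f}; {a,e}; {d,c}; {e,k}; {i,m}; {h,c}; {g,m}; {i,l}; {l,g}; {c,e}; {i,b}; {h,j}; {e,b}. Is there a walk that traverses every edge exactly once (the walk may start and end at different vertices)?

Degrees: a:2, b:2, c:3, d:1, e:4, f:1, g:2, h:3, i:4, j:2, k:1, l:2, m:3
Odd-degree vertices: c, d, f, h, k, m (6 total).
With 6 odd-degree vertices (more than two), no single trail can use every edge.

No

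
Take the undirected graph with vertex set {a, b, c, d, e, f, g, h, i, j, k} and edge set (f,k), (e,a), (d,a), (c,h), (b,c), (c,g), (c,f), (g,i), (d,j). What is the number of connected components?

Component: {a, d, e, j}
Component: {b, c, f, g, h, i, k}

2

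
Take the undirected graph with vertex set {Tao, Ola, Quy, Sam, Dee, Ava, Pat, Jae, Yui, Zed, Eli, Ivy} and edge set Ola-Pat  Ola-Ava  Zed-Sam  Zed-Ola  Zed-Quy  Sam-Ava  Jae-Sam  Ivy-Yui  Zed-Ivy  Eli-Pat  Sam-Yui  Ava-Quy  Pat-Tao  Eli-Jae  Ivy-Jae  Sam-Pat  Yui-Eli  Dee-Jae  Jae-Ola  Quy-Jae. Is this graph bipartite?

Partition the vertices as {Ava, Pat, Jae, Yui, Zed} vs {Tao, Ola, Quy, Sam, Dee, Eli, Ivy}. Each listed edge has one endpoint in each part, so the graph is bipartite.

Yes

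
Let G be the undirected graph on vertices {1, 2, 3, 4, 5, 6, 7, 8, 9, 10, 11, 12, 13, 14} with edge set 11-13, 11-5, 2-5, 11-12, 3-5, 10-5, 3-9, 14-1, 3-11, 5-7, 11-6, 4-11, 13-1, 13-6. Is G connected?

Component: {8}
Component: {1, 2, 3, 4, 5, 6, 7, 9, 10, 11, 12, 13, 14}
No edge joins these 2 groups, so the graph is disconnected.

No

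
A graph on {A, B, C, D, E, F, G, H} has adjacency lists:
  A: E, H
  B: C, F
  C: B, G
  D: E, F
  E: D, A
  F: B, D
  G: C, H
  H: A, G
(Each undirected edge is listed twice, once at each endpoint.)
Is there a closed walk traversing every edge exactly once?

Yes

Degrees: A:2, B:2, C:2, D:2, E:2, F:2, G:2, H:2
All degrees are even and the non-isolated vertices are connected — an Eulerian circuit exists.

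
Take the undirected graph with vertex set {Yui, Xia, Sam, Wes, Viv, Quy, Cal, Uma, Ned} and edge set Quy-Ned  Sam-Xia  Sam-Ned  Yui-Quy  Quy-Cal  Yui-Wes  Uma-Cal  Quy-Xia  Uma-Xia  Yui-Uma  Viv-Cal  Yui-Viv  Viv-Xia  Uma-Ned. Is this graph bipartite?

Color {Sam, Wes, Viv, Quy, Uma} black and {Yui, Xia, Cal, Ned} white. No edge joins two same-colored vertices, so the graph is bipartite.

Yes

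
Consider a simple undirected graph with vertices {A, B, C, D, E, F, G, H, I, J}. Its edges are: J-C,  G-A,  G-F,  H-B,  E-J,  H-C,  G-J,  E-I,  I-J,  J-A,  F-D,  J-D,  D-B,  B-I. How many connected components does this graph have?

1

Component: {A, B, C, D, E, F, G, H, I, J}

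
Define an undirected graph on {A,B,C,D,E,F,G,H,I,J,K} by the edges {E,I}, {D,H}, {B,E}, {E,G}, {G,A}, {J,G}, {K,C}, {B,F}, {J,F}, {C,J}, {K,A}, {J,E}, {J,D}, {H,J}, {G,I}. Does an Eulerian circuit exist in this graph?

Yes

Degrees: A:2, B:2, C:2, D:2, E:4, F:2, G:4, H:2, I:2, J:6, K:2
All degrees are even and the non-isolated vertices are connected — an Eulerian circuit exists.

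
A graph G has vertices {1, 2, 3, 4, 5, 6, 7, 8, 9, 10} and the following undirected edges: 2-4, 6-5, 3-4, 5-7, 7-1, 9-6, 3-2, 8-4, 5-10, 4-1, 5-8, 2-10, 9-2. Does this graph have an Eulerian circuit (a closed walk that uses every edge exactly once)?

Yes

Degrees: 1:2, 2:4, 3:2, 4:4, 5:4, 6:2, 7:2, 8:2, 9:2, 10:2
Every vertex has even degree and the edges form a single connected piece, so an Eulerian circuit exists.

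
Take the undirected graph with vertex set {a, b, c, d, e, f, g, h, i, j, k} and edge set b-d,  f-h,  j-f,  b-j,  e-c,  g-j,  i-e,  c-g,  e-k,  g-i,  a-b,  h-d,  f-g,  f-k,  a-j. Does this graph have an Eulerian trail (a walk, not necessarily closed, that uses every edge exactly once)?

Degrees: a:2, b:3, c:2, d:2, e:3, f:4, g:4, h:2, i:2, j:4, k:2
Odd-degree vertices: b, e (2 total).
With 2 odd-degree vertices and all edges in one connected piece, an Eulerian trail exists (from b to e).

Yes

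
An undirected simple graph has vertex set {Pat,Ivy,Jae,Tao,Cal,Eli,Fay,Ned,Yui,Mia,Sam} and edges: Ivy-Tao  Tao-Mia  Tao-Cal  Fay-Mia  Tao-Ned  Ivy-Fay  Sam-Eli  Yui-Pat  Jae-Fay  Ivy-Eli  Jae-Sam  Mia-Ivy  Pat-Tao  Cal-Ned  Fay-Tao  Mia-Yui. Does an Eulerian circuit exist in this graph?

Yes

Degrees: Pat:2, Ivy:4, Jae:2, Tao:6, Cal:2, Eli:2, Fay:4, Ned:2, Yui:2, Mia:4, Sam:2
Every vertex has even degree and the edges form a single connected piece, so an Eulerian circuit exists.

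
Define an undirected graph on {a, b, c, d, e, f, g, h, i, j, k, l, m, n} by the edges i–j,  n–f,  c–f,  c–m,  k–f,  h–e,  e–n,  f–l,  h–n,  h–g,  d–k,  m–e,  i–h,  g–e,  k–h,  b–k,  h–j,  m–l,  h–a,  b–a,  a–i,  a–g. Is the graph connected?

Yes

Starting from a and exploring outward reaches every vertex (a, h, b, g, i, e, k, j, n, m, d, f, l, c); the graph is connected.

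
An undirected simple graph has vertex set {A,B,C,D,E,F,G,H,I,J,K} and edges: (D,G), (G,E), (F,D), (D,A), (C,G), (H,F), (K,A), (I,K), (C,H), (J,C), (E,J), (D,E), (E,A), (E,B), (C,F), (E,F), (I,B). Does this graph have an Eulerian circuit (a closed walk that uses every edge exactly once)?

No

Degrees: A:3, B:2, C:4, D:4, E:6, F:4, G:3, H:2, I:2, J:2, K:2
A, G have odd degree; an Eulerian circuit needs every degree to be even, so none exists.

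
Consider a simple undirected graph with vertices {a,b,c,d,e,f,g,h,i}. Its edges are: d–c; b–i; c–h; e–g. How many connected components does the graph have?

5

Component: {a}
Component: {f}
Component: {b, i}
Component: {e, g}
Component: {c, d, h}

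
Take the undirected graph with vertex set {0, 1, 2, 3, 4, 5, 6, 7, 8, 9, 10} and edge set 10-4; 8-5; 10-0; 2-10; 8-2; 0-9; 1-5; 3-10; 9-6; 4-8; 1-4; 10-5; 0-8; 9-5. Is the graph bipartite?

Yes

A valid 2-coloring puts {1, 7, 8, 9, 10} on one side and {0, 2, 3, 4, 5, 6} on the other; every edge crosses between the two sides.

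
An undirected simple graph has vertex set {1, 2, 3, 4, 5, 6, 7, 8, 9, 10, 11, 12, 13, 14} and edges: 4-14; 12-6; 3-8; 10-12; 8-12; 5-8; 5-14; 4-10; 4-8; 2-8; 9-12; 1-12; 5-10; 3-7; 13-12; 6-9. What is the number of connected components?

2

Component: {11}
Component: {1, 2, 3, 4, 5, 6, 7, 8, 9, 10, 12, 13, 14}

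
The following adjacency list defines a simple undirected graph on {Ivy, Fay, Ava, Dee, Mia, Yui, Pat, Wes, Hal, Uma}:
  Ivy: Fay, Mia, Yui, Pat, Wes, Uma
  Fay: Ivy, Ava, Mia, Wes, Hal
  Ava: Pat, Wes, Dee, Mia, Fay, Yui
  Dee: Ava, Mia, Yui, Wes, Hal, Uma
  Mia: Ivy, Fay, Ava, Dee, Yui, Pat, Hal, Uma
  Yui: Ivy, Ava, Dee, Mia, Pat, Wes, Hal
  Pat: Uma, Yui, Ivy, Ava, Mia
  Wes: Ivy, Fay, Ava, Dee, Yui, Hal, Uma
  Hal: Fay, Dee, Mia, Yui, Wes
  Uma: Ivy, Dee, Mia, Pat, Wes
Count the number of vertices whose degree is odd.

6

Degrees: Ivy:6, Fay:5, Ava:6, Dee:6, Mia:8, Yui:7, Pat:5, Wes:7, Hal:5, Uma:5
Odd-degree vertices: Fay, Yui, Pat, Wes, Hal, Uma.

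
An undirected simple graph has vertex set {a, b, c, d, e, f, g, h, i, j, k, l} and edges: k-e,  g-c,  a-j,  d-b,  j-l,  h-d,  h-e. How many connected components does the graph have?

Component: {f}
Component: {i}
Component: {c, g}
Component: {a, j, l}
Component: {b, d, e, h, k}

5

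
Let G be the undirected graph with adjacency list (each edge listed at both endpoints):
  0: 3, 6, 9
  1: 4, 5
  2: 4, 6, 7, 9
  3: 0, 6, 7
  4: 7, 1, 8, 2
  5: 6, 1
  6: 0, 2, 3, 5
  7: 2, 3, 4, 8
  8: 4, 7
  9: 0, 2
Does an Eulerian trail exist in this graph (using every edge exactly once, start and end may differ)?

Degrees: 0:3, 1:2, 2:4, 3:3, 4:4, 5:2, 6:4, 7:4, 8:2, 9:2
Odd-degree vertices: 0, 3 (2 total).
With 2 odd-degree vertices and all edges in one connected piece, an Eulerian trail exists (from 0 to 3).

Yes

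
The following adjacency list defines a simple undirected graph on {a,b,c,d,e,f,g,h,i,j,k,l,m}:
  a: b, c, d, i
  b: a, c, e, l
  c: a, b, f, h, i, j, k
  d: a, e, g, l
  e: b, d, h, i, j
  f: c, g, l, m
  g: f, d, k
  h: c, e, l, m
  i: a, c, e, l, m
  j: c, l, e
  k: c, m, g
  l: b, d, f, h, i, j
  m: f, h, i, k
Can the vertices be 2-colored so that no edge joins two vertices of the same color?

No

a-c-i-a is an odd cycle (length 3), and a bipartite graph can contain only even cycles.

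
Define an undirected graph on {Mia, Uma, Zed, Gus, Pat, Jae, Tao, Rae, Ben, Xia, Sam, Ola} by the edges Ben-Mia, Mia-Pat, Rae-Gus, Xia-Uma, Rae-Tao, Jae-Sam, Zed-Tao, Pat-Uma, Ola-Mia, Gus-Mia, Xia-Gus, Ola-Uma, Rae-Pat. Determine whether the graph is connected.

Component: {Jae, Sam}
Component: {Mia, Uma, Zed, Gus, Pat, Tao, Rae, Ben, Xia, Ola}
No edge joins these 2 groups, so the graph is disconnected.

No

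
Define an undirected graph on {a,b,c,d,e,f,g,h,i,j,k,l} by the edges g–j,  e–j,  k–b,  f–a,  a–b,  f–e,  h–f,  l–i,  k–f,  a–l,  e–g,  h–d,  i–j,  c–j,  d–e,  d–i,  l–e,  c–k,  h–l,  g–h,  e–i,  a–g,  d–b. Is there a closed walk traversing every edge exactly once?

Degrees: a:4, b:3, c:2, d:4, e:6, f:4, g:4, h:4, i:4, j:4, k:3, l:4
b, k have odd degree; an Eulerian circuit needs every degree to be even, so none exists.

No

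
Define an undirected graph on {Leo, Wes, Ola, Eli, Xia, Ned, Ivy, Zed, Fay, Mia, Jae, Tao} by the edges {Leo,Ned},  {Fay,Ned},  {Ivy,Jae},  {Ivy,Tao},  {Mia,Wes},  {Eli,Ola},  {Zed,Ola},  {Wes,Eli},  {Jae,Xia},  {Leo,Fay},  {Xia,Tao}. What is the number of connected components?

3

Component: {Leo, Ned, Fay}
Component: {Xia, Ivy, Jae, Tao}
Component: {Wes, Ola, Eli, Zed, Mia}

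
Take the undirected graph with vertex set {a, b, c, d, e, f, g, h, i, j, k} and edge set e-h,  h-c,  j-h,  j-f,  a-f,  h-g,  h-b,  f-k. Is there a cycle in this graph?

The graph has 11 vertices, 8 edges, and 3 connected components.
Since 8 = 11 - 3, the graph is a forest and contains no cycle.

No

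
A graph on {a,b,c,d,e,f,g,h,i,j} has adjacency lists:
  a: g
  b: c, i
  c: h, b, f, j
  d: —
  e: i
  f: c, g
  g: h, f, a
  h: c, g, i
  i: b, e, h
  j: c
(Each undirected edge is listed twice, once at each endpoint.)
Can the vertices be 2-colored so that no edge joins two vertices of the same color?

Partition the vertices as {c, d, g, i} vs {a, b, e, f, h, j}. Each listed edge has one endpoint in each part, so the graph is bipartite.

Yes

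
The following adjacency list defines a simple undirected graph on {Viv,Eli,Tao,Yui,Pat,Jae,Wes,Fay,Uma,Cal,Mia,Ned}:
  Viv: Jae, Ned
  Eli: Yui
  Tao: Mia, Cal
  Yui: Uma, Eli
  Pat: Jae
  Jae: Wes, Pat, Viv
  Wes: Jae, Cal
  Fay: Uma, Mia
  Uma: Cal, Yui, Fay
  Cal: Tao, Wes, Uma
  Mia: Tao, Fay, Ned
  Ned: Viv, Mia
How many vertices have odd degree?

6

Degrees: Viv:2, Eli:1, Tao:2, Yui:2, Pat:1, Jae:3, Wes:2, Fay:2, Uma:3, Cal:3, Mia:3, Ned:2
Odd-degree vertices: Eli, Pat, Jae, Uma, Cal, Mia.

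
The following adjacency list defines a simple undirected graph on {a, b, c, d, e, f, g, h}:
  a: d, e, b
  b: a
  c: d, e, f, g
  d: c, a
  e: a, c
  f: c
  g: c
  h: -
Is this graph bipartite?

Yes

Color {b, d, e, f, g, h} black and {a, c} white. No edge joins two same-colored vertices, so the graph is bipartite.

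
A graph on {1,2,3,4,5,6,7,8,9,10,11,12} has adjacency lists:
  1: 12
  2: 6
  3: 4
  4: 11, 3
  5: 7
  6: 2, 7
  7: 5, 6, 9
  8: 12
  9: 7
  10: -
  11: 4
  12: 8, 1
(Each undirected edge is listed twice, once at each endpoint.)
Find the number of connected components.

Component: {10}
Component: {1, 8, 12}
Component: {3, 4, 11}
Component: {2, 5, 6, 7, 9}

4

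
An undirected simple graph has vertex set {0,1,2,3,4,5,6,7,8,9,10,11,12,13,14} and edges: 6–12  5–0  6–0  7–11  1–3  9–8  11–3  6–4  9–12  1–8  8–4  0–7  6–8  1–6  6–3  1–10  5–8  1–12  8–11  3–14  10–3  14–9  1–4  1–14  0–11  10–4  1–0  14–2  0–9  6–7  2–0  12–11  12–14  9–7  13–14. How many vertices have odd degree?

8

Degrees: 0:7, 1:8, 2:2, 3:5, 4:4, 5:2, 6:7, 7:4, 8:6, 9:5, 10:3, 11:5, 12:5, 13:1, 14:6
Odd-degree vertices: 0, 3, 6, 9, 10, 11, 12, 13.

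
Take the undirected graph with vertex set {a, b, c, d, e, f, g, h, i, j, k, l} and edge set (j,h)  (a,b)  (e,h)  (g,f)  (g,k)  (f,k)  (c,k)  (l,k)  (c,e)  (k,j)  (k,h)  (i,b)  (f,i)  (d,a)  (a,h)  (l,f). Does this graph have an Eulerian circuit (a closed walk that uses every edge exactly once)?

No

Degrees: a:3, b:2, c:2, d:1, e:2, f:4, g:2, h:4, i:2, j:2, k:6, l:2
Vertices with odd degree: a, d. An Eulerian circuit requires all degrees even.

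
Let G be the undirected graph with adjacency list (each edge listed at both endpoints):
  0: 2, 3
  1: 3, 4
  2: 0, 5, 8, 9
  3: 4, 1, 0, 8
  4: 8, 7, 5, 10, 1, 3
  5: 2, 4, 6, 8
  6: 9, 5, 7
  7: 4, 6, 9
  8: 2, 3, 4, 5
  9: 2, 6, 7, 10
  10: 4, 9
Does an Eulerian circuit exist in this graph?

No

Degrees: 0:2, 1:2, 2:4, 3:4, 4:6, 5:4, 6:3, 7:3, 8:4, 9:4, 10:2
6, 7 have odd degree; an Eulerian circuit needs every degree to be even, so none exists.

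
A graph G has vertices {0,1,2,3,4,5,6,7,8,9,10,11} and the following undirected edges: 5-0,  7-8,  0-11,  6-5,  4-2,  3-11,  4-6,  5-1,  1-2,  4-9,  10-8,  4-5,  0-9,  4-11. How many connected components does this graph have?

Component: {7, 8, 10}
Component: {0, 1, 2, 3, 4, 5, 6, 9, 11}

2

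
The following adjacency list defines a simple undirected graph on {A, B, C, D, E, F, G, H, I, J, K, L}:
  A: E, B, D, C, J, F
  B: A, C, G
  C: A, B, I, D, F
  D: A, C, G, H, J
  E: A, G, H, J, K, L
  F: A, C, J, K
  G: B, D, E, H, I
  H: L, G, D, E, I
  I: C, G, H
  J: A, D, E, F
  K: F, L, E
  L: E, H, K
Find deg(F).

Neighbors of F: A, C, J, K.

4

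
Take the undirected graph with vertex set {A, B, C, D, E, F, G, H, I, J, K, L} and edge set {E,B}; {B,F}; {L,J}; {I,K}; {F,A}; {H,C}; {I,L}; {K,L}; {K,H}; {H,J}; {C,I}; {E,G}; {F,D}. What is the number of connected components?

2

Component: {A, B, D, E, F, G}
Component: {C, H, I, J, K, L}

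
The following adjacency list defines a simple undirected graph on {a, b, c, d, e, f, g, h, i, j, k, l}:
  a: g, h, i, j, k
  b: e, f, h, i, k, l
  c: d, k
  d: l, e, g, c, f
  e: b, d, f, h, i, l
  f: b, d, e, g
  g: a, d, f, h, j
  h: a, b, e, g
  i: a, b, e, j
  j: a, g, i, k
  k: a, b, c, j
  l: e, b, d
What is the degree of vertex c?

2

Neighbors of c: d, k.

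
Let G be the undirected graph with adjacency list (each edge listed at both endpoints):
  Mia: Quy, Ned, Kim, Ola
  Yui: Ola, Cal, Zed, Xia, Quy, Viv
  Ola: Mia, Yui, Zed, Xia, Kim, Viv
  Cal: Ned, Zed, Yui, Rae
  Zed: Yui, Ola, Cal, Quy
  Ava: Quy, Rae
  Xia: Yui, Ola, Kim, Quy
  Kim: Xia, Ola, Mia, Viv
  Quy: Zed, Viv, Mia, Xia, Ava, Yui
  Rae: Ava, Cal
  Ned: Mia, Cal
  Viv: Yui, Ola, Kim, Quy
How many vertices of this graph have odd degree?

0

Degrees: Mia:4, Yui:6, Ola:6, Cal:4, Zed:4, Ava:2, Xia:4, Kim:4, Quy:6, Rae:2, Ned:2, Viv:4
Odd-degree vertices: none.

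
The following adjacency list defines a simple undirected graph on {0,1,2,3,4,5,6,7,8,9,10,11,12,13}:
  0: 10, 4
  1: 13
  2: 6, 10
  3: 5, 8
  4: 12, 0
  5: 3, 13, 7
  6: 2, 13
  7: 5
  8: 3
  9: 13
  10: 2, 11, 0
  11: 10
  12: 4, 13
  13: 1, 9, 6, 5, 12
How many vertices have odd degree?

8

Degrees: 0:2, 1:1, 2:2, 3:2, 4:2, 5:3, 6:2, 7:1, 8:1, 9:1, 10:3, 11:1, 12:2, 13:5
Odd-degree vertices: 1, 5, 7, 8, 9, 10, 11, 13.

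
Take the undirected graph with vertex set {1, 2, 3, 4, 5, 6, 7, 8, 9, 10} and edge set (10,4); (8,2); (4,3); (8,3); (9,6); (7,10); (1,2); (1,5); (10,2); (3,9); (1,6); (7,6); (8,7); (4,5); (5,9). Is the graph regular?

Degrees: 1:3, 2:3, 3:3, 4:3, 5:3, 6:3, 7:3, 8:3, 9:3, 10:3
Every vertex has degree 3, so the graph is 3-regular.

Yes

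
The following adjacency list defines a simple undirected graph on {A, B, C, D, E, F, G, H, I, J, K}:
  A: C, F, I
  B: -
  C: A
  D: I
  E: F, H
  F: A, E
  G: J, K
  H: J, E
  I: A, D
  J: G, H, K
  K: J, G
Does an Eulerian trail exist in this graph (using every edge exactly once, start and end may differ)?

Degrees: A:3, B:0, C:1, D:1, E:2, F:2, G:2, H:2, I:2, J:3, K:2
Odd-degree vertices: A, C, D, J (4 total).
An Eulerian trail requires 0 or 2 odd-degree vertices; here there are 4.

No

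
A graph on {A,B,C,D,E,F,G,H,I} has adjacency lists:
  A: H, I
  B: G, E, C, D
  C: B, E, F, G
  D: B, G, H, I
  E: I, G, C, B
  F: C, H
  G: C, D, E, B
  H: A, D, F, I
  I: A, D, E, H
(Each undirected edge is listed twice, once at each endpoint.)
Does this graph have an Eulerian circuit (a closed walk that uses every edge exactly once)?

Degrees: A:2, B:4, C:4, D:4, E:4, F:2, G:4, H:4, I:4
All degrees are even and the non-isolated vertices are connected — an Eulerian circuit exists.

Yes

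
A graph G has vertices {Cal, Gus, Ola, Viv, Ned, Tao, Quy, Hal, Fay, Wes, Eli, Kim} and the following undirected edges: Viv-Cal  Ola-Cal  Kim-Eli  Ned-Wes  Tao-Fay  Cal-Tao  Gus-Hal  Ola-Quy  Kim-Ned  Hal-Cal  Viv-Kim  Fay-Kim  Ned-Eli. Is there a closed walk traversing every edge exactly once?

Degrees: Cal:4, Gus:1, Ola:2, Viv:2, Ned:3, Tao:2, Quy:1, Hal:2, Fay:2, Wes:1, Eli:2, Kim:4
Gus, Ned, Quy, Wes have odd degree; an Eulerian circuit needs every degree to be even, so none exists.

No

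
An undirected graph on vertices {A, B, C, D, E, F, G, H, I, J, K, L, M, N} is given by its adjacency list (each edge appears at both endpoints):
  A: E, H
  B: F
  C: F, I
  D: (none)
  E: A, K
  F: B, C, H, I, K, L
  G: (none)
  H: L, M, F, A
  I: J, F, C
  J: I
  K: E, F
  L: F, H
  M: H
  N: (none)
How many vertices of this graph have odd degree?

Degrees: A:2, B:1, C:2, D:0, E:2, F:6, G:0, H:4, I:3, J:1, K:2, L:2, M:1, N:0
Odd-degree vertices: B, I, J, M.

4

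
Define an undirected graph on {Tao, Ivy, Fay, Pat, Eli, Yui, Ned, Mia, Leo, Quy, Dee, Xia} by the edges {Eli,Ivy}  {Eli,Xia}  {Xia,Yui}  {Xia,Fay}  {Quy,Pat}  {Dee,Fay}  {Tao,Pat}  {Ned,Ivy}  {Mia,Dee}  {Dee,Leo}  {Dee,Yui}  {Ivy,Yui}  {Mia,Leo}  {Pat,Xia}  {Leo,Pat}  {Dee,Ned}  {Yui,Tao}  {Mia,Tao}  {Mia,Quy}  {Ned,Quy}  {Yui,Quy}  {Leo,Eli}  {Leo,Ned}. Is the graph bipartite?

No

The cycle Leo-Dee-Ned-Leo has length 3, which is odd, so the graph is not bipartite.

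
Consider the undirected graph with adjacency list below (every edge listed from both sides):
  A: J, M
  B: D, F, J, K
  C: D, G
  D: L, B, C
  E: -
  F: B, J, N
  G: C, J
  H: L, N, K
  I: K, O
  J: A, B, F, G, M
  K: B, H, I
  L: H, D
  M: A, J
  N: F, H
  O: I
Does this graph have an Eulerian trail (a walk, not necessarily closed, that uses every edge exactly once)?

Degrees: A:2, B:4, C:2, D:3, E:0, F:3, G:2, H:3, I:2, J:5, K:3, L:2, M:2, N:2, O:1
Odd-degree vertices: D, F, H, J, K, O (6 total).
With 6 odd-degree vertices (more than two), no single trail can use every edge.

No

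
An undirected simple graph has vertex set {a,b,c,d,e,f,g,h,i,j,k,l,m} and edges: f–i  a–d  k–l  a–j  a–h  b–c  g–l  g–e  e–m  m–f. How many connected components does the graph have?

Component: {b, c}
Component: {a, d, h, j}
Component: {e, f, g, i, k, l, m}

3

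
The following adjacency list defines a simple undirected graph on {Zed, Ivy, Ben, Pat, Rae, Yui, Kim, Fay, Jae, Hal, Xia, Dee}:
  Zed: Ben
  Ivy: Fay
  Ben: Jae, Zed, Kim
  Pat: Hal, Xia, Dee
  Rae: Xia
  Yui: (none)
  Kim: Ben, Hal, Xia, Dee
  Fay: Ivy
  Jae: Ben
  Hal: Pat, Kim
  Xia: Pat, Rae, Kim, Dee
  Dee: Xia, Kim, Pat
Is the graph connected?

No

Component: {Yui}
Component: {Ivy, Fay}
Component: {Zed, Ben, Pat, Rae, Kim, Jae, Hal, Xia, Dee}
No edge joins these 3 groups, so the graph is disconnected.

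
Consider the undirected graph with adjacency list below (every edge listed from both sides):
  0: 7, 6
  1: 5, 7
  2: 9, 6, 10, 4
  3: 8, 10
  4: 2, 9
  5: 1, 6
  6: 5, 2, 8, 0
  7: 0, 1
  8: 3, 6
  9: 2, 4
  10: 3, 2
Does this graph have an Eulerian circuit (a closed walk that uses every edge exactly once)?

Degrees: 0:2, 1:2, 2:4, 3:2, 4:2, 5:2, 6:4, 7:2, 8:2, 9:2, 10:2
Every vertex has even degree and the edges form a single connected piece, so an Eulerian circuit exists.

Yes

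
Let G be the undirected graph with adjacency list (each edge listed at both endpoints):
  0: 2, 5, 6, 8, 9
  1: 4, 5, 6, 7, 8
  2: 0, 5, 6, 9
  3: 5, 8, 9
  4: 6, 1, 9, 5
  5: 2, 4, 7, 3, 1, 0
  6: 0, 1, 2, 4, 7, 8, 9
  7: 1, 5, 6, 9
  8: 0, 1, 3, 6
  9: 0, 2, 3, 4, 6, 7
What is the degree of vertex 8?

4

Neighbors of 8: 0, 1, 3, 6.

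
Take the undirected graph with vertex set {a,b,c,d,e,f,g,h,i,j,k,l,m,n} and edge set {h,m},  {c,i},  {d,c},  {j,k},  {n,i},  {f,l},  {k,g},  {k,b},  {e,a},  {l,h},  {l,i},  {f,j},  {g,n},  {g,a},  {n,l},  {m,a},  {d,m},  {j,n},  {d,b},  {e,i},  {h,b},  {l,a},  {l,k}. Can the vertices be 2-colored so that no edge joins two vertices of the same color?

l-i-n-l is an odd cycle (length 3), and a bipartite graph can contain only even cycles.

No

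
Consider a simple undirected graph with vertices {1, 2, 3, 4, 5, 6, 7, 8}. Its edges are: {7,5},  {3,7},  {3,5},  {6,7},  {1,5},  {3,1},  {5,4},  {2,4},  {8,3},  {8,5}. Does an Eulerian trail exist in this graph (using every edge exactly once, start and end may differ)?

Degrees: 1:2, 2:1, 3:4, 4:2, 5:5, 6:1, 7:3, 8:2
Odd-degree vertices: 2, 5, 6, 7 (4 total).
An Eulerian trail requires 0 or 2 odd-degree vertices; here there are 4.

No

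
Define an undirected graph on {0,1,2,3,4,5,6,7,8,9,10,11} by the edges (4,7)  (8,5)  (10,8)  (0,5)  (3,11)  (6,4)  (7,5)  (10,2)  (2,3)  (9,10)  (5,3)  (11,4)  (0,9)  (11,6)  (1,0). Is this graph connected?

A breadth-first search from 0 visits 0, 5, 1, 9, 8, 7, 3, 10, 4, 11, 2, 6 — all 12 vertices — so the graph is connected.

Yes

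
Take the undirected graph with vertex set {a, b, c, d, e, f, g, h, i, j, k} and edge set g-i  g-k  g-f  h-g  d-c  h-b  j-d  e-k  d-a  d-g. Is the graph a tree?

Yes

The graph has 11 vertices and 10 edges.
Connected and |E| = |V| - 1, which characterizes a tree.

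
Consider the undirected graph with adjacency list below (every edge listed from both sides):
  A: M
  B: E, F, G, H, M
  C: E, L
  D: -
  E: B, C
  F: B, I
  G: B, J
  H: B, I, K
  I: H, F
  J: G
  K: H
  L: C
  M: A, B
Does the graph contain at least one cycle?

Yes

|V| = 13, |E| = 12, number of components = 2.
One cycle is B-H-I-F-B.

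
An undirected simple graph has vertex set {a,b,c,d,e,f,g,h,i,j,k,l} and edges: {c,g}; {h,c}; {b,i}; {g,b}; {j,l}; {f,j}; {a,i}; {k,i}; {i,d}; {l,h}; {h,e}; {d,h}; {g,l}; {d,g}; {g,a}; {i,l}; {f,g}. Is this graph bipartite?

Yes

Partition the vertices as {g, h, i, j} vs {a, b, c, d, e, f, k, l}. Each listed edge has one endpoint in each part, so the graph is bipartite.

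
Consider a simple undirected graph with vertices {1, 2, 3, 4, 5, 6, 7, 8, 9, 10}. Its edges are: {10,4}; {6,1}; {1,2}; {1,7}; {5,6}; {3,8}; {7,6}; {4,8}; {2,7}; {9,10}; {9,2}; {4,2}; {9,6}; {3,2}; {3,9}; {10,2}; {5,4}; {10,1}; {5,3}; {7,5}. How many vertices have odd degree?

Degrees: 1:4, 2:6, 3:4, 4:4, 5:4, 6:4, 7:4, 8:2, 9:4, 10:4
Odd-degree vertices: none.

0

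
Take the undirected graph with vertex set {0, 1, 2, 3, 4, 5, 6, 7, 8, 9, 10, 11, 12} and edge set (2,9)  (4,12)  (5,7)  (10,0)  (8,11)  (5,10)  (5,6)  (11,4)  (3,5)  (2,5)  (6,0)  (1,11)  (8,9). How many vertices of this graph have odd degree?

6

Degrees: 0:2, 1:1, 2:2, 3:1, 4:2, 5:5, 6:2, 7:1, 8:2, 9:2, 10:2, 11:3, 12:1
Odd-degree vertices: 1, 3, 5, 7, 11, 12.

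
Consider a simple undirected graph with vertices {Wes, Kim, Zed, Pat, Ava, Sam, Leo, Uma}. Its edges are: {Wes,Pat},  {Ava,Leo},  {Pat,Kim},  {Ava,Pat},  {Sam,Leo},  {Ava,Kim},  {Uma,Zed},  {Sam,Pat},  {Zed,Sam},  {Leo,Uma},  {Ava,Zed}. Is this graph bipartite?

The cycle Ava-Kim-Pat-Ava has length 3, which is odd, so the graph is not bipartite.

No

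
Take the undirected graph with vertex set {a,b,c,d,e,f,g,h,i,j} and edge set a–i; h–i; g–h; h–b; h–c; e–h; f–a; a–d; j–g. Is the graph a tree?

|V| = 10, |E| = 9.
Connected and |E| = |V| - 1, which characterizes a tree.

Yes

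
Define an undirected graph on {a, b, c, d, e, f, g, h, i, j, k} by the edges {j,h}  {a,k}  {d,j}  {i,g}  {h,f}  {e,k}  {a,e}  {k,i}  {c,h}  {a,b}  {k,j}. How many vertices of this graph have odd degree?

Degrees: a:3, b:1, c:1, d:1, e:2, f:1, g:1, h:3, i:2, j:3, k:4
Odd-degree vertices: a, b, c, d, f, g, h, j.

8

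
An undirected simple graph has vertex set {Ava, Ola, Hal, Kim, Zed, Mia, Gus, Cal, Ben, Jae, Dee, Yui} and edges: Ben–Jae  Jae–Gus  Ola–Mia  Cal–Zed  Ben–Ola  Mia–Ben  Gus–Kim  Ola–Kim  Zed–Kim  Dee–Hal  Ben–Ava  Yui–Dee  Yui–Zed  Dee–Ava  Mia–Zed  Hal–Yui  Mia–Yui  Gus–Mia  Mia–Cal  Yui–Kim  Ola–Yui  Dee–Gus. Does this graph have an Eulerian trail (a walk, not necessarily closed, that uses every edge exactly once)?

Degrees: Ava:2, Ola:4, Hal:2, Kim:4, Zed:4, Mia:6, Gus:4, Cal:2, Ben:4, Jae:2, Dee:4, Yui:6
Odd-degree vertices: none (0 total).
The non-isolated vertices are connected and exactly 0 have odd degree, so an Eulerian trail exists.

Yes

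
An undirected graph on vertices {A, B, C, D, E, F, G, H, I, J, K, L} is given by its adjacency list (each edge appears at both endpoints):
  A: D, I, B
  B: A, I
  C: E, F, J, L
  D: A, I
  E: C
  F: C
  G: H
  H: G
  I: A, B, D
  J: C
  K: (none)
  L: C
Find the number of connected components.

4

Component: {K}
Component: {G, H}
Component: {A, B, D, I}
Component: {C, E, F, J, L}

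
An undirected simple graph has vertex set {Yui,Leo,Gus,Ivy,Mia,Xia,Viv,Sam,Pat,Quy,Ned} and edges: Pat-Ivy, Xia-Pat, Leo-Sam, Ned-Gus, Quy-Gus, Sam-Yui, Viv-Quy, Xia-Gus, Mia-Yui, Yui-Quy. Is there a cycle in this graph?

|V| = 11, |E| = 10, number of components = 1.
A forest on 11 vertices with 1 component has exactly 10 edges, which matches — so no cycle.

No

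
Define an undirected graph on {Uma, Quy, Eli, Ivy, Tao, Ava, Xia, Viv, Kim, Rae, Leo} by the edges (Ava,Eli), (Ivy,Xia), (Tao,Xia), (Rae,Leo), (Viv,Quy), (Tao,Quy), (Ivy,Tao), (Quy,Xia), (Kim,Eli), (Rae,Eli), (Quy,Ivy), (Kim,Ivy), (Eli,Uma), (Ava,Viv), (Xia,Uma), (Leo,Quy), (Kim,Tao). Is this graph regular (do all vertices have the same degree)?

Degrees: Uma:2, Quy:5, Eli:4, Ivy:4, Tao:4, Ava:2, Xia:4, Viv:2, Kim:3, Rae:2, Leo:2
Vertex Uma has degree 2 while Quy has degree 5, so the graph is not regular.

No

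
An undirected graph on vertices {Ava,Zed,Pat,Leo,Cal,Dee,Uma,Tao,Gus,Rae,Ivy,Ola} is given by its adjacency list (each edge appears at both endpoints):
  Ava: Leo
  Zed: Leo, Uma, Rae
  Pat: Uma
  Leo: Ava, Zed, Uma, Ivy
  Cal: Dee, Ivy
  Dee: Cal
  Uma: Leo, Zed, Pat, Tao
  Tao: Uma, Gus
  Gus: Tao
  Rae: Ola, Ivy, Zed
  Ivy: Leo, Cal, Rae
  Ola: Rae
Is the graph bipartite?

Uma-Leo-Zed-Uma is an odd cycle (length 3), and a bipartite graph can contain only even cycles.

No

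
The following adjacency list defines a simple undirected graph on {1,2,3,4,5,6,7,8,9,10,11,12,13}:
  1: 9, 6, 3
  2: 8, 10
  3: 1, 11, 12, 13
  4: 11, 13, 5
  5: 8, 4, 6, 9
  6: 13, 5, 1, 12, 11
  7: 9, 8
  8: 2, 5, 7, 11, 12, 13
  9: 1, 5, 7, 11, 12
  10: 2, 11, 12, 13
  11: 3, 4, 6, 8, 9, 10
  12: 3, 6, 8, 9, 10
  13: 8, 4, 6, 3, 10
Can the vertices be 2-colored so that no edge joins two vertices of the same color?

Partition the vertices as {3, 4, 6, 8, 9, 10} vs {1, 2, 5, 7, 11, 12, 13}. Each listed edge has one endpoint in each part, so the graph is bipartite.

Yes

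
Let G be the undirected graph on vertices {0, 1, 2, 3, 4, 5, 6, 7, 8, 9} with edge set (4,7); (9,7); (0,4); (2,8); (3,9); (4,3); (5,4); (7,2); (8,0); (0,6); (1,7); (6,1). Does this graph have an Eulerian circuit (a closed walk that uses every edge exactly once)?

Degrees: 0:3, 1:2, 2:2, 3:2, 4:4, 5:1, 6:2, 7:4, 8:2, 9:2
0, 5 have odd degree; an Eulerian circuit needs every degree to be even, so none exists.

No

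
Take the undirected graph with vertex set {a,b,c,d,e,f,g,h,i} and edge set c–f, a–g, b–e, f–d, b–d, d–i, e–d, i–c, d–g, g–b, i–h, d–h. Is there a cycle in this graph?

|V| = 9, |E| = 12, number of components = 1.
Since 12 > 9 - 1, a cycle must exist; for instance d-f-c-i-d.

Yes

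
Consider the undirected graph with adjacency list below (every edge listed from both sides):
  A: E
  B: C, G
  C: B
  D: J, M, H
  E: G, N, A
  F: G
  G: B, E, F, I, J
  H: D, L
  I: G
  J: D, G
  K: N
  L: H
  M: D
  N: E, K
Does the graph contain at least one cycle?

No

|V| = 14, |E| = 13, number of components = 1.
Since 13 = 14 - 1, the graph is a forest and contains no cycle.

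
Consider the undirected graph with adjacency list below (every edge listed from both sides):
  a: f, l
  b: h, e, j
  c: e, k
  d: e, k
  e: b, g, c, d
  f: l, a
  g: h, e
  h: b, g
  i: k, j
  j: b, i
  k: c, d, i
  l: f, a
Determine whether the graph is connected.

No

Component: {a, f, l}
Component: {b, c, d, e, g, h, i, j, k}
No edge joins these 2 groups, so the graph is disconnected.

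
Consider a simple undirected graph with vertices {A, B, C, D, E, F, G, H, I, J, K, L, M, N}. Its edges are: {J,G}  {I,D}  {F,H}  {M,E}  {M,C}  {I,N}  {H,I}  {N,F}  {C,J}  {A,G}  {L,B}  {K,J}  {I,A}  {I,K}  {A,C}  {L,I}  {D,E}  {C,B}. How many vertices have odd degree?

2

Degrees: A:3, B:2, C:4, D:2, E:2, F:2, G:2, H:2, I:6, J:3, K:2, L:2, M:2, N:2
Odd-degree vertices: A, J.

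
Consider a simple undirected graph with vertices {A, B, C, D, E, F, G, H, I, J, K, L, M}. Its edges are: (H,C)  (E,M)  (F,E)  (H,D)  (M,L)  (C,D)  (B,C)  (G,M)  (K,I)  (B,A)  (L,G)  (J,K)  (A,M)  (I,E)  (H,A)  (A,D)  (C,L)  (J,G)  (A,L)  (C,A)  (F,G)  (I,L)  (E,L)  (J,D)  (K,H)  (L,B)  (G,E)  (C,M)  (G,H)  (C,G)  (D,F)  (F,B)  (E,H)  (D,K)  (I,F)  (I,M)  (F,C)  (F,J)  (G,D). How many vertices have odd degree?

Degrees: A:6, B:4, C:8, D:7, E:6, F:7, G:8, H:6, I:5, J:4, K:4, L:7, M:6
Odd-degree vertices: D, F, I, L.

4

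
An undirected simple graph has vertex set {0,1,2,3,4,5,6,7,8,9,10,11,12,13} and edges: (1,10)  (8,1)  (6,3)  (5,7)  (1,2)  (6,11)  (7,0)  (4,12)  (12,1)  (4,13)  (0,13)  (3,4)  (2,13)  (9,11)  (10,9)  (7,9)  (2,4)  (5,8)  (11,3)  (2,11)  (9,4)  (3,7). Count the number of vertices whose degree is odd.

2

Degrees: 0:2, 1:4, 2:4, 3:4, 4:5, 5:2, 6:2, 7:4, 8:2, 9:4, 10:2, 11:4, 12:2, 13:3
Odd-degree vertices: 4, 13.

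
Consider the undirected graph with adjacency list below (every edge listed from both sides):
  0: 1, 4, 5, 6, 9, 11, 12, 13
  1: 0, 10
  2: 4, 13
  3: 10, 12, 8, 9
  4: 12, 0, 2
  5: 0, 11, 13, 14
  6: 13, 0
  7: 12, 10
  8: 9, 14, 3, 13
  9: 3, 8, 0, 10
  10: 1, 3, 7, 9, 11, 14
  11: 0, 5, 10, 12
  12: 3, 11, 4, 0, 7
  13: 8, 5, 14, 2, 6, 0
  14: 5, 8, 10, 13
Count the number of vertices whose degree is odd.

2

Degrees: 0:8, 1:2, 2:2, 3:4, 4:3, 5:4, 6:2, 7:2, 8:4, 9:4, 10:6, 11:4, 12:5, 13:6, 14:4
Odd-degree vertices: 4, 12.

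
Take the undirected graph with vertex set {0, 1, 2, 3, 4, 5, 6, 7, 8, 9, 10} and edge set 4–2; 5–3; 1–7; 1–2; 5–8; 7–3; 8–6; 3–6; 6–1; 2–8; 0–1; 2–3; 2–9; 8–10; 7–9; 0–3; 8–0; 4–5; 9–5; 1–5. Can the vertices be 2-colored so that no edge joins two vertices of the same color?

Color {1, 3, 4, 8, 9} black and {0, 2, 5, 6, 7, 10} white. No edge joins two same-colored vertices, so the graph is bipartite.

Yes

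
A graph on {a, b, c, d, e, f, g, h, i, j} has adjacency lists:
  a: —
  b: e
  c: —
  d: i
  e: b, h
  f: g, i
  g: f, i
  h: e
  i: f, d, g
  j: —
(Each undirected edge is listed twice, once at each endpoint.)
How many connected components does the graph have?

Component: {a}
Component: {c}
Component: {j}
Component: {b, e, h}
Component: {d, f, g, i}

5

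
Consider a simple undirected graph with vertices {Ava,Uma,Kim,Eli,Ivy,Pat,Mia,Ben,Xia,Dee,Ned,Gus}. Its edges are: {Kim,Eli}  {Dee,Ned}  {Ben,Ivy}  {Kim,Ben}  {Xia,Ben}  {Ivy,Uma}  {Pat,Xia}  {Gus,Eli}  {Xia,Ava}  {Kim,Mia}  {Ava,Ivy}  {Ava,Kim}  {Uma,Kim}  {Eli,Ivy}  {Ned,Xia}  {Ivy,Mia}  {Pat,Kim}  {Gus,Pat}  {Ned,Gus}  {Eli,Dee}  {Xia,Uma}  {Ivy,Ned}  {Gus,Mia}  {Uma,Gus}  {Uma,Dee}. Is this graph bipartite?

Color {Kim, Ivy, Xia, Dee, Gus} black and {Ava, Uma, Eli, Pat, Mia, Ben, Ned} white. No edge joins two same-colored vertices, so the graph is bipartite.

Yes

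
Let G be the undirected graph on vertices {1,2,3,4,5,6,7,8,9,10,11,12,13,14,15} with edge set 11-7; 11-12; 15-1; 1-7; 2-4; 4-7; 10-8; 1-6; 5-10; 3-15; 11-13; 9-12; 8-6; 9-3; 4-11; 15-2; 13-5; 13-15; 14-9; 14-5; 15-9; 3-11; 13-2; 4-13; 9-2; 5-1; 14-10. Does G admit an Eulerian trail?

Degrees: 1:4, 2:4, 3:3, 4:4, 5:4, 6:2, 7:3, 8:2, 9:5, 10:3, 11:5, 12:2, 13:5, 14:3, 15:5
Odd-degree vertices: 3, 7, 9, 10, 11, 13, 14, 15 (8 total).
With 8 odd-degree vertices (more than two), no single trail can use every edge.

No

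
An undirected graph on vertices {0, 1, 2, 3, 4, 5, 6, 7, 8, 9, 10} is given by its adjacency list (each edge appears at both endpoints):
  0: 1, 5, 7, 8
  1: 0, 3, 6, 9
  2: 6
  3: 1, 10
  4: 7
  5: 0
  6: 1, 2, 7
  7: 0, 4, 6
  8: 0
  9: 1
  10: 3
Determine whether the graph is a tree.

No

|V| = 11, |E| = 11.
Connected but with 11 > 10 edges, so it has a cycle and is not a tree.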